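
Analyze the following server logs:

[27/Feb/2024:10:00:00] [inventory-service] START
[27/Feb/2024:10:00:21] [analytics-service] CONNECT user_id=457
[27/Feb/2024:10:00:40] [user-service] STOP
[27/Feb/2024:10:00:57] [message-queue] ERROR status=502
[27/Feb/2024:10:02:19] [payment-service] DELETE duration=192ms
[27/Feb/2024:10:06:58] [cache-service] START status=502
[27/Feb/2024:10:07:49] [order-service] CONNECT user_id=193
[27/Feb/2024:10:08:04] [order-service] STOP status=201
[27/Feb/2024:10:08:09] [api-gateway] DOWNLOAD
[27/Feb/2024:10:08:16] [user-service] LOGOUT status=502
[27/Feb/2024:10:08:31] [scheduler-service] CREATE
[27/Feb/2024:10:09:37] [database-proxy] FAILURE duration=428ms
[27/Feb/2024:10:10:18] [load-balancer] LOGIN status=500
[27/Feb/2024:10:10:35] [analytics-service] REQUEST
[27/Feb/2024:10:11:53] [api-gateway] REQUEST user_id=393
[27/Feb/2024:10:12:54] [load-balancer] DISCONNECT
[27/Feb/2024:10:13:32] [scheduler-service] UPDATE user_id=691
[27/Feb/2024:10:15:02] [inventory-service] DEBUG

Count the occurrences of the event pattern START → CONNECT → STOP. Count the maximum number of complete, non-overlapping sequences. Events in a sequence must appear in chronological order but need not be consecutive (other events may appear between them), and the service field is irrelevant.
2

To count sequences:

1. Look for pattern: START → CONNECT → STOP
2. Greedily scan the log in chronological order, matching each sequence element in turn (ignoring service)
3. Each time the full pattern completes, increment the count and restart matching from the next event
4. Complete non-overlapping sequences found: 2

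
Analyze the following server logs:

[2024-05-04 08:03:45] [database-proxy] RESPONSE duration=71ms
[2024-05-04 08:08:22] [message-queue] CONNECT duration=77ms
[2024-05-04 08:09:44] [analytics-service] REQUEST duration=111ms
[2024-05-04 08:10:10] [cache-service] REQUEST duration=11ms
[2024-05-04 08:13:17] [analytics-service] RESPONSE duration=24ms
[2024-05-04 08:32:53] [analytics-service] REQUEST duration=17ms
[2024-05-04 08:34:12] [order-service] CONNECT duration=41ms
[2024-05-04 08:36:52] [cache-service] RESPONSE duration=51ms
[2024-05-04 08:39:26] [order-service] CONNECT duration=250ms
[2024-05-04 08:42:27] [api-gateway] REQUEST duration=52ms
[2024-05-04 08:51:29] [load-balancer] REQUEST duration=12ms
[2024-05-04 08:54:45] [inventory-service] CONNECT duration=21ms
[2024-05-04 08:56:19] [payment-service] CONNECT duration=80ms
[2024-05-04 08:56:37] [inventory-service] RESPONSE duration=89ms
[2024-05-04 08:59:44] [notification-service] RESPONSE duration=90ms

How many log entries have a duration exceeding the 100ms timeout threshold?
2

To count timeouts:

1. Threshold: 100ms
2. Extract duration from each log entry
3. Count entries where duration > 100
4. Timeout count: 2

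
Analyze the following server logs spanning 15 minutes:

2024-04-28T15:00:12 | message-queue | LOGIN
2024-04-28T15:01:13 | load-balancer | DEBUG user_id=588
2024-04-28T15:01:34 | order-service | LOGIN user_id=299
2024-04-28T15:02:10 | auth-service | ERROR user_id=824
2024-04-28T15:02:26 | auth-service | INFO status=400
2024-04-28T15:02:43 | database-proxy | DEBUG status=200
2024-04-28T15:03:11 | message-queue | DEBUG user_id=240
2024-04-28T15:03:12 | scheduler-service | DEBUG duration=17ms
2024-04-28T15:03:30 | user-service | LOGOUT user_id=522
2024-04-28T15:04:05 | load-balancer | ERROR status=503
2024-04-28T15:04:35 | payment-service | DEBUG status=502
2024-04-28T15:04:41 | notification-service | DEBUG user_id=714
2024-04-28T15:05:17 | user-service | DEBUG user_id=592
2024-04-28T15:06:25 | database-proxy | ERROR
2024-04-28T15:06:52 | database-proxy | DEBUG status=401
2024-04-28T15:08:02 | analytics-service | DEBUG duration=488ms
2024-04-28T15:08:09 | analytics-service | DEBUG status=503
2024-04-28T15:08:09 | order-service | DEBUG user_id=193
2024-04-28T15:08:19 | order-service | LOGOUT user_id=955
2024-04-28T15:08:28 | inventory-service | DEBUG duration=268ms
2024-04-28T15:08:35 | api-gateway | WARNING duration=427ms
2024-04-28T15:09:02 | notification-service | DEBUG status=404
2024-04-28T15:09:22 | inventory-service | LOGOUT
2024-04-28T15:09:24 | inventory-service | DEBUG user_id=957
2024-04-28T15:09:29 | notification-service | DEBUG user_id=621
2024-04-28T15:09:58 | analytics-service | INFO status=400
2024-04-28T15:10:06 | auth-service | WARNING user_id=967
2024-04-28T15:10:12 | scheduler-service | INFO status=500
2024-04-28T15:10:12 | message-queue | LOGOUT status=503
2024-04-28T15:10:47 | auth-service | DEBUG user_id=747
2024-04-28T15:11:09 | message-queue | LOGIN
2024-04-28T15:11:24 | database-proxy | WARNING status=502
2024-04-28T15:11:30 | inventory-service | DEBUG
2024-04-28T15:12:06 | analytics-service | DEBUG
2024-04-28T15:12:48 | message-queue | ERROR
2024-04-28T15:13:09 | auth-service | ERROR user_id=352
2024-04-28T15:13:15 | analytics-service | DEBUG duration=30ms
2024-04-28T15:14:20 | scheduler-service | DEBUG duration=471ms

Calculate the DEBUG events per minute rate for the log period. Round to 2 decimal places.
1.33

To calculate the rate:

1. Count total DEBUG events: 20
2. Total time period: 15 minutes
3. Rate = 20 / 15 = 1.33 events per minute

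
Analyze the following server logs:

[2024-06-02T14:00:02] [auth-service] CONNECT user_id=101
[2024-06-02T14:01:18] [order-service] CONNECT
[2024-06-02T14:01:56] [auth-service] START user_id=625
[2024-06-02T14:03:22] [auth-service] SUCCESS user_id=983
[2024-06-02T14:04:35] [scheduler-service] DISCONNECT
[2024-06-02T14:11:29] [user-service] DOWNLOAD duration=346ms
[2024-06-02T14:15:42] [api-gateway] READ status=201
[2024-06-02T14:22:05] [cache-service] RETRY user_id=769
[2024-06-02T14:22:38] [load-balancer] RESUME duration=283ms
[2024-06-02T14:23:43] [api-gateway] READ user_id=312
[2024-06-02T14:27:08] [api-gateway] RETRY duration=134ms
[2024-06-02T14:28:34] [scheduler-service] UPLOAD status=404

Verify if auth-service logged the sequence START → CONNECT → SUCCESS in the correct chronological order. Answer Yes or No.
No

To verify sequence order:

1. Find all events in sequence START → CONNECT → SUCCESS for auth-service
2. Extract their timestamps
3. Check if timestamps are in ascending order
4. Result: No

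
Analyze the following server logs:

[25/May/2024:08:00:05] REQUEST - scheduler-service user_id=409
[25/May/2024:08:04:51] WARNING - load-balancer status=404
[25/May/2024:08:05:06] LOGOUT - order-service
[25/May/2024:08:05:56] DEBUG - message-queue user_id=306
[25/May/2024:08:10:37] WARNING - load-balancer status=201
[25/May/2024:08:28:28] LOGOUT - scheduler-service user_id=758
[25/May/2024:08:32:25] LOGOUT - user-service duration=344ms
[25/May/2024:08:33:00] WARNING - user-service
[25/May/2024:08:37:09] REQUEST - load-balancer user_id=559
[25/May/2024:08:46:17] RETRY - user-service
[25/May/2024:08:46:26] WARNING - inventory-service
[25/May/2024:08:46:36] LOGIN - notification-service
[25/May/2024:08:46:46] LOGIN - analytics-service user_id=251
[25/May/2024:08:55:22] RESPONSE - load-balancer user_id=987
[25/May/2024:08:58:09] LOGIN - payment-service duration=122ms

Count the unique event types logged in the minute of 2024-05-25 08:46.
3

To count unique event types:

1. Filter events in the minute starting at 2024-05-25 08:46
2. Extract event types from matching entries
3. Count unique types: 3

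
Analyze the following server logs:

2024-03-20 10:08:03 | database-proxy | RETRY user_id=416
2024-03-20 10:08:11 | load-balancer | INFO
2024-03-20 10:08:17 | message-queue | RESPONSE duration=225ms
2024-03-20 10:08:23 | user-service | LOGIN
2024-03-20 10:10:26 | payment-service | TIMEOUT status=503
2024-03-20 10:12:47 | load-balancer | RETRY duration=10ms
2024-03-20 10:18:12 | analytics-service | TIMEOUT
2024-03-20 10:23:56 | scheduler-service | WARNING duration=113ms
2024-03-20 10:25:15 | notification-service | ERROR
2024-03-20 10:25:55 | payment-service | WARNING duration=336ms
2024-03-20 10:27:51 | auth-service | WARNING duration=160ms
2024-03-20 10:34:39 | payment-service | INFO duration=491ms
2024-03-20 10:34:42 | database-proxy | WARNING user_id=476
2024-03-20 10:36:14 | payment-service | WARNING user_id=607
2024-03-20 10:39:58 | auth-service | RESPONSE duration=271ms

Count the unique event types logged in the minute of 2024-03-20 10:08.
4

To count unique event types:

1. Filter events in the minute starting at 2024-03-20 10:08
2. Extract event types from matching entries
3. Count unique types: 4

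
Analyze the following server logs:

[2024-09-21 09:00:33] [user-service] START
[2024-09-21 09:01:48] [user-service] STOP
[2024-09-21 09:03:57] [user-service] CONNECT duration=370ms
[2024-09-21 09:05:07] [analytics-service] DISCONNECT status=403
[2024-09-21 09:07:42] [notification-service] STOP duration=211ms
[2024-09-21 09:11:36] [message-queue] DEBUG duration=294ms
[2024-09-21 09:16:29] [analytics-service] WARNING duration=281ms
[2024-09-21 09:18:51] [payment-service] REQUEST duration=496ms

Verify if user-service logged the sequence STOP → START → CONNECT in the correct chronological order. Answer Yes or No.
No

To verify sequence order:

1. Find all events in sequence STOP → START → CONNECT for user-service
2. Extract their timestamps
3. Check if timestamps are in ascending order
4. Result: No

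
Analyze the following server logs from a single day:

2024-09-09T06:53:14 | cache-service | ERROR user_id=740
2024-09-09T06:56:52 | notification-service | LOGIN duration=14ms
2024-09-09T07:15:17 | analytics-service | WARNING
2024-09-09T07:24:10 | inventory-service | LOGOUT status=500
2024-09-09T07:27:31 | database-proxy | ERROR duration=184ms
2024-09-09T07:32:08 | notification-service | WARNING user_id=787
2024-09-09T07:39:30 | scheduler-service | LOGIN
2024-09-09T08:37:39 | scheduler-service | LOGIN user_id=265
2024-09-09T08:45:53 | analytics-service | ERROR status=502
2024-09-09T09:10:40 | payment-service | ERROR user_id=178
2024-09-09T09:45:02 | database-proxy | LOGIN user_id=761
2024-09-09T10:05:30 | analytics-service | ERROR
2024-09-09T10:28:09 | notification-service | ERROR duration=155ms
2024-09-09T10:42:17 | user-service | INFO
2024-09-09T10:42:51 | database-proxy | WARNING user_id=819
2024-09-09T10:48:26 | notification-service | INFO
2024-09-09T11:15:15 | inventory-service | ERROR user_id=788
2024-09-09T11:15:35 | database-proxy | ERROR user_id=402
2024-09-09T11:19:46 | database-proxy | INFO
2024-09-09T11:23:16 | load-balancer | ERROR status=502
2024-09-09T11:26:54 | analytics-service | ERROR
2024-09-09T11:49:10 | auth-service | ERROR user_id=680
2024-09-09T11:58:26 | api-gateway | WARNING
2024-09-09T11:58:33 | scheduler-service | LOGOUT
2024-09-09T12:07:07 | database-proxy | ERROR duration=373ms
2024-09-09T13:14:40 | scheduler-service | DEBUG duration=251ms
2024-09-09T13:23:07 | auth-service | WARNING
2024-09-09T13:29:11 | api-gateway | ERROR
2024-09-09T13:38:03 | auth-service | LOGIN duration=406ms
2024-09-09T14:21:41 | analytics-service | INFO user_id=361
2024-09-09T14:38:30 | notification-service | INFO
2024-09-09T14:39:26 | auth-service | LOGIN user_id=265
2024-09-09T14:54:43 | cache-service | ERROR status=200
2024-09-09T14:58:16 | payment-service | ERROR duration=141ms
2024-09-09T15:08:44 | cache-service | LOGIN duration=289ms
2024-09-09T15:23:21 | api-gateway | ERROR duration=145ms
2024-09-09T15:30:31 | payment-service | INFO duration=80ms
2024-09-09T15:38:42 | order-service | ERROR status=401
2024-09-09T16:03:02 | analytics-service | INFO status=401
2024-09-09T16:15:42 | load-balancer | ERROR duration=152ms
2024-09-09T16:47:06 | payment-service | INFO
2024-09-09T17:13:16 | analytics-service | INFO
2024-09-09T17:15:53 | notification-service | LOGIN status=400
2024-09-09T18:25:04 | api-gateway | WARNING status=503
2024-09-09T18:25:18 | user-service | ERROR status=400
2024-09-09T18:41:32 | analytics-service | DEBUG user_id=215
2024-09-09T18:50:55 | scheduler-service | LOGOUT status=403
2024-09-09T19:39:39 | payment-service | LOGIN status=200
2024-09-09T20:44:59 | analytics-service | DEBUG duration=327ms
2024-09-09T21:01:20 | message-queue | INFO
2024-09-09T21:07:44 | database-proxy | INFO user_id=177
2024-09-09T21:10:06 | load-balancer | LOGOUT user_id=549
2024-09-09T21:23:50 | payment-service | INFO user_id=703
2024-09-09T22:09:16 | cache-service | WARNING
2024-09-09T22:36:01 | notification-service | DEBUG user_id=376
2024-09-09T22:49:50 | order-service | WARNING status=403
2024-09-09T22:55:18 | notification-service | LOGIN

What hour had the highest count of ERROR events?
11

To find the peak hour:

1. Group all ERROR events by hour
2. Count events in each hour
3. Find hour with maximum count
4. Peak hour: 11 (with 5 events)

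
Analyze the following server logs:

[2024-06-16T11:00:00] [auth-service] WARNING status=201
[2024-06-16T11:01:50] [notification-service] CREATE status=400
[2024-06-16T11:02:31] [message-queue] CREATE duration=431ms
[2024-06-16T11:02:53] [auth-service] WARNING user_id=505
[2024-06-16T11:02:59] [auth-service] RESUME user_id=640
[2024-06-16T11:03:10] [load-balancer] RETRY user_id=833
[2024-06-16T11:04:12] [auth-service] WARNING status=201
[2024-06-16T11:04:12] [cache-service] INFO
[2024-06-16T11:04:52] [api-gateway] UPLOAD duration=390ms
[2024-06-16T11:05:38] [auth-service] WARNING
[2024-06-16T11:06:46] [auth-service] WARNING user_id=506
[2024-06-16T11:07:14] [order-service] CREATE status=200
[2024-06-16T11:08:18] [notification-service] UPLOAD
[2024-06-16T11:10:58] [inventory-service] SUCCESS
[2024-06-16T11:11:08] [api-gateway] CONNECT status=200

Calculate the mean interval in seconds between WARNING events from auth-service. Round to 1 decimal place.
101.5

To calculate average interval:

1. Find all WARNING events for auth-service in order
2. Calculate time gaps between consecutive events
3. Compute mean of gaps: 406 / 4 = 101.5 seconds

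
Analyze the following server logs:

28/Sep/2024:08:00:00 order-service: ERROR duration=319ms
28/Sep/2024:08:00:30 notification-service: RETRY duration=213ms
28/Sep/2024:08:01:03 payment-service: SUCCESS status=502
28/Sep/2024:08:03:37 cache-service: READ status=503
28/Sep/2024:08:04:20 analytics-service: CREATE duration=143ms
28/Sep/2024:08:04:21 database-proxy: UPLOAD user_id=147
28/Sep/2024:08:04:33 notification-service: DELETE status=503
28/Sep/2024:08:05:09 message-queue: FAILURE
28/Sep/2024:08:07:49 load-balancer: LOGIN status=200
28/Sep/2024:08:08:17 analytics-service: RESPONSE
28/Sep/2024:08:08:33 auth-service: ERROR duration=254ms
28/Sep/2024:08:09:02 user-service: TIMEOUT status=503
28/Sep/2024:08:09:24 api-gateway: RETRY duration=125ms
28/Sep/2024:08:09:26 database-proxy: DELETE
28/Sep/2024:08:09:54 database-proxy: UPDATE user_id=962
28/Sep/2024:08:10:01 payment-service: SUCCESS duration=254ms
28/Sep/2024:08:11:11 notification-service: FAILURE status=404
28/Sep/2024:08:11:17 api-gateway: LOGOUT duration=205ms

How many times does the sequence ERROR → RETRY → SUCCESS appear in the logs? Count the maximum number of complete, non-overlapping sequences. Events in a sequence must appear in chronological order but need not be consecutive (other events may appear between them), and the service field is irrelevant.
2

To count sequences:

1. Look for pattern: ERROR → RETRY → SUCCESS
2. Greedily scan the log in chronological order, matching each sequence element in turn (ignoring service)
3. Each time the full pattern completes, increment the count and restart matching from the next event
4. Complete non-overlapping sequences found: 2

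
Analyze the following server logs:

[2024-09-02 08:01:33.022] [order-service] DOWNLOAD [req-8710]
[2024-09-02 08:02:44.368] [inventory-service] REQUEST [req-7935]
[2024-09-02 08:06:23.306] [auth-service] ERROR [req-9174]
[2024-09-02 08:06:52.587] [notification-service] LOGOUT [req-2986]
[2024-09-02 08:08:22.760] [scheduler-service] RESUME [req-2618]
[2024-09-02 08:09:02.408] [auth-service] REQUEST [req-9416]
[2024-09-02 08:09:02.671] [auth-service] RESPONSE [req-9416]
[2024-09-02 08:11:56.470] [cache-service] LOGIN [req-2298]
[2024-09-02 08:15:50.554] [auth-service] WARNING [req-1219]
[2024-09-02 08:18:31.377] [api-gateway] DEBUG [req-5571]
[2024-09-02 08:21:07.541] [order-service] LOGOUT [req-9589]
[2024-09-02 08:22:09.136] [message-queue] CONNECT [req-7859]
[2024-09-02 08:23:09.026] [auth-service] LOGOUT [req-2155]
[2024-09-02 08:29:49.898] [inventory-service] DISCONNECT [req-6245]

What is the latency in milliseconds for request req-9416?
263

To calculate latency:

1. Find REQUEST with id req-9416: 2024-09-02 08:09:02.408
2. Find RESPONSE with id req-9416: 2024-09-02 08:09:02.671
3. Latency: 2024-09-02 08:09:02.671 - 2024-09-02 08:09:02.408 = 263ms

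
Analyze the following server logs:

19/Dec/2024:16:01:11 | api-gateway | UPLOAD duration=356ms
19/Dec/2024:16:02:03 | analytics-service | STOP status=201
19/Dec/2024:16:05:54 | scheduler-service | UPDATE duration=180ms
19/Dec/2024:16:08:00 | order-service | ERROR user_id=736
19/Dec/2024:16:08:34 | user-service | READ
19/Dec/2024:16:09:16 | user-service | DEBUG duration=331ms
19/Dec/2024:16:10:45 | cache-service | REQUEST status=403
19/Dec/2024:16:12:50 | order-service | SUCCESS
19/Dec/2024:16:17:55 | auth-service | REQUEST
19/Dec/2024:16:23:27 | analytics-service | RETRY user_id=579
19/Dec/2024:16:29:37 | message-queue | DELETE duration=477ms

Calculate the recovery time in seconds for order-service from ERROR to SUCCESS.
290

To calculate recovery time:

1. Find ERROR event for order-service: 19/Dec/2024:16:08:00
2. Find next SUCCESS event for order-service: 19/Dec/2024:16:12:50
3. Recovery time: 19/Dec/2024:16:12:50 - 19/Dec/2024:16:08:00 = 290 seconds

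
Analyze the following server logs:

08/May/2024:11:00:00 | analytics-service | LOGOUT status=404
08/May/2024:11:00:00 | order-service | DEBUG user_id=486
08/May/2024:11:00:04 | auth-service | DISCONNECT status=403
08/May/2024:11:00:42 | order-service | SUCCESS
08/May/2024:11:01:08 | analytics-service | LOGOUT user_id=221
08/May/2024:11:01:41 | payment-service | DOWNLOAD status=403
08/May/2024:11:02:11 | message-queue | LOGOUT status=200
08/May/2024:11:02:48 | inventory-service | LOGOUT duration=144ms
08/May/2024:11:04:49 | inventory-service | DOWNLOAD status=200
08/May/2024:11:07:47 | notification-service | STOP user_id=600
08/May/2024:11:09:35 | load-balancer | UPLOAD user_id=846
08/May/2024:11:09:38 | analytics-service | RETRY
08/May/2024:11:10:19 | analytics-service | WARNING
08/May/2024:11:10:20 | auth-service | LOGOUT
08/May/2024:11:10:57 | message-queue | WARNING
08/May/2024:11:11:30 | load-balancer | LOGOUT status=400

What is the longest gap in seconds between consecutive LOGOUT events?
452

To find the longest gap:

1. Extract all LOGOUT events in chronological order
2. Calculate time differences between consecutive events
3. Find the maximum difference
4. Longest gap: 452 seconds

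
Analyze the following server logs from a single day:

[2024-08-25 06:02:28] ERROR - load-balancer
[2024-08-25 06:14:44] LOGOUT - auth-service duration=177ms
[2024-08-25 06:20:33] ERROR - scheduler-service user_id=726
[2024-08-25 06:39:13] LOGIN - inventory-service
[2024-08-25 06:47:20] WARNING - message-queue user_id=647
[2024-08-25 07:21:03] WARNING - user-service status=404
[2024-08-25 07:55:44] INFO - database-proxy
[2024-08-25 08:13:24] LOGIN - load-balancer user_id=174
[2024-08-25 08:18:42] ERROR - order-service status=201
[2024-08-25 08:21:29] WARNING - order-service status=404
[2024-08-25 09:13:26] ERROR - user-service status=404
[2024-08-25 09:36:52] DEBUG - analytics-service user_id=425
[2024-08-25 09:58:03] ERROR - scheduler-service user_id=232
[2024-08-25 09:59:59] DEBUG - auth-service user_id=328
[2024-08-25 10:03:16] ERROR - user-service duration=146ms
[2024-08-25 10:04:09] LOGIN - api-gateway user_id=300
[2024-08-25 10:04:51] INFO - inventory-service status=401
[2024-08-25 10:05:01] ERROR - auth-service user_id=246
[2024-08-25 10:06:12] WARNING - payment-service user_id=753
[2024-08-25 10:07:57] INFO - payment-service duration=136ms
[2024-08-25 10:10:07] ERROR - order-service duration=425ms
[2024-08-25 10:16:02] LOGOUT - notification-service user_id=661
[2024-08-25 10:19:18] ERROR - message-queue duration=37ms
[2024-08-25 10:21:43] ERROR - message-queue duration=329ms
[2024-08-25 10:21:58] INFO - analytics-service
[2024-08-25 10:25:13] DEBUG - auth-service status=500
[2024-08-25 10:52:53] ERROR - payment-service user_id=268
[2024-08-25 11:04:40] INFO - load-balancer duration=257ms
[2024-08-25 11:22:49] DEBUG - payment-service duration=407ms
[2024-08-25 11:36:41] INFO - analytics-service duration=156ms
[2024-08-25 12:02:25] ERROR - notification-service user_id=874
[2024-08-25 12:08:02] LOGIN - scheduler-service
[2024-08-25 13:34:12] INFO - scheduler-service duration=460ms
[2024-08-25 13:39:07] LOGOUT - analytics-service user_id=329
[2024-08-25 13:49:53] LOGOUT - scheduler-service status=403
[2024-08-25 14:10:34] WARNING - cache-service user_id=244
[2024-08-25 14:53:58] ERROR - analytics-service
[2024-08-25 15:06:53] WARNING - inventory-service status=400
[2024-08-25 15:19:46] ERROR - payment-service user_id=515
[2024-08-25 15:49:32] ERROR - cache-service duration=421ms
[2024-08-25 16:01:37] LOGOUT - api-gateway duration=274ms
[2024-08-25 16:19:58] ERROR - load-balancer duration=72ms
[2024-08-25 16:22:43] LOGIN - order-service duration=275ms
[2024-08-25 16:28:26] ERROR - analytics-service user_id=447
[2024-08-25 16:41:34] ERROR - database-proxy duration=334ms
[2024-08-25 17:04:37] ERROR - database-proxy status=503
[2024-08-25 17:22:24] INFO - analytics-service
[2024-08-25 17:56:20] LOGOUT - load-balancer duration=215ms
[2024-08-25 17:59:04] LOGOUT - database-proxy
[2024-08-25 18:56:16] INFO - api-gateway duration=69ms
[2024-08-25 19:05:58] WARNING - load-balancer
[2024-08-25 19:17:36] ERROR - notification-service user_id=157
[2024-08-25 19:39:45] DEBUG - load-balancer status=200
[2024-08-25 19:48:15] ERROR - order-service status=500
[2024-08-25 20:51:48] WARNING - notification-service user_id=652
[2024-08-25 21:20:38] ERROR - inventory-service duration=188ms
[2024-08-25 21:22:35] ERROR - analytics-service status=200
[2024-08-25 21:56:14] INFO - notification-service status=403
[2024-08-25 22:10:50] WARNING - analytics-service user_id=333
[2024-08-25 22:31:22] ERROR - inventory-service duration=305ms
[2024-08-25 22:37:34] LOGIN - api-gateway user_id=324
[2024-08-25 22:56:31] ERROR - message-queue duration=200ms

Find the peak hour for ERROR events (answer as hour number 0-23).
10

To find the peak hour:

1. Group all ERROR events by hour
2. Count events in each hour
3. Find hour with maximum count
4. Peak hour: 10 (with 6 events)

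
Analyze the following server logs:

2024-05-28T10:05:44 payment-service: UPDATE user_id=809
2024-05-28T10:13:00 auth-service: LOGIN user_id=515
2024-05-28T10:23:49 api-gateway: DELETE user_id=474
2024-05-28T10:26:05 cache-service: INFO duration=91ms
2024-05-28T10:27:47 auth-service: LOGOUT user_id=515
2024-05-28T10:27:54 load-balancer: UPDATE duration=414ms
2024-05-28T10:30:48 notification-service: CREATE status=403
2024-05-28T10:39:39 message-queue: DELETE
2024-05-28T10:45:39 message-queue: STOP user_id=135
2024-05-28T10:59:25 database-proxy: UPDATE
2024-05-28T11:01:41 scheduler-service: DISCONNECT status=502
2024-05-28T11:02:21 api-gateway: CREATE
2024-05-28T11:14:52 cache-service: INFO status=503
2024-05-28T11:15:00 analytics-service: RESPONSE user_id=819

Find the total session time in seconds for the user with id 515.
887

To calculate session duration:

1. Find LOGIN event for user_id=515: 2024-05-28T10:13:00
2. Find LOGOUT event for user_id=515: 2024-05-28T10:27:47
3. Session duration: 2024-05-28T10:27:47 - 2024-05-28T10:13:00 = 887 seconds (14 minutes)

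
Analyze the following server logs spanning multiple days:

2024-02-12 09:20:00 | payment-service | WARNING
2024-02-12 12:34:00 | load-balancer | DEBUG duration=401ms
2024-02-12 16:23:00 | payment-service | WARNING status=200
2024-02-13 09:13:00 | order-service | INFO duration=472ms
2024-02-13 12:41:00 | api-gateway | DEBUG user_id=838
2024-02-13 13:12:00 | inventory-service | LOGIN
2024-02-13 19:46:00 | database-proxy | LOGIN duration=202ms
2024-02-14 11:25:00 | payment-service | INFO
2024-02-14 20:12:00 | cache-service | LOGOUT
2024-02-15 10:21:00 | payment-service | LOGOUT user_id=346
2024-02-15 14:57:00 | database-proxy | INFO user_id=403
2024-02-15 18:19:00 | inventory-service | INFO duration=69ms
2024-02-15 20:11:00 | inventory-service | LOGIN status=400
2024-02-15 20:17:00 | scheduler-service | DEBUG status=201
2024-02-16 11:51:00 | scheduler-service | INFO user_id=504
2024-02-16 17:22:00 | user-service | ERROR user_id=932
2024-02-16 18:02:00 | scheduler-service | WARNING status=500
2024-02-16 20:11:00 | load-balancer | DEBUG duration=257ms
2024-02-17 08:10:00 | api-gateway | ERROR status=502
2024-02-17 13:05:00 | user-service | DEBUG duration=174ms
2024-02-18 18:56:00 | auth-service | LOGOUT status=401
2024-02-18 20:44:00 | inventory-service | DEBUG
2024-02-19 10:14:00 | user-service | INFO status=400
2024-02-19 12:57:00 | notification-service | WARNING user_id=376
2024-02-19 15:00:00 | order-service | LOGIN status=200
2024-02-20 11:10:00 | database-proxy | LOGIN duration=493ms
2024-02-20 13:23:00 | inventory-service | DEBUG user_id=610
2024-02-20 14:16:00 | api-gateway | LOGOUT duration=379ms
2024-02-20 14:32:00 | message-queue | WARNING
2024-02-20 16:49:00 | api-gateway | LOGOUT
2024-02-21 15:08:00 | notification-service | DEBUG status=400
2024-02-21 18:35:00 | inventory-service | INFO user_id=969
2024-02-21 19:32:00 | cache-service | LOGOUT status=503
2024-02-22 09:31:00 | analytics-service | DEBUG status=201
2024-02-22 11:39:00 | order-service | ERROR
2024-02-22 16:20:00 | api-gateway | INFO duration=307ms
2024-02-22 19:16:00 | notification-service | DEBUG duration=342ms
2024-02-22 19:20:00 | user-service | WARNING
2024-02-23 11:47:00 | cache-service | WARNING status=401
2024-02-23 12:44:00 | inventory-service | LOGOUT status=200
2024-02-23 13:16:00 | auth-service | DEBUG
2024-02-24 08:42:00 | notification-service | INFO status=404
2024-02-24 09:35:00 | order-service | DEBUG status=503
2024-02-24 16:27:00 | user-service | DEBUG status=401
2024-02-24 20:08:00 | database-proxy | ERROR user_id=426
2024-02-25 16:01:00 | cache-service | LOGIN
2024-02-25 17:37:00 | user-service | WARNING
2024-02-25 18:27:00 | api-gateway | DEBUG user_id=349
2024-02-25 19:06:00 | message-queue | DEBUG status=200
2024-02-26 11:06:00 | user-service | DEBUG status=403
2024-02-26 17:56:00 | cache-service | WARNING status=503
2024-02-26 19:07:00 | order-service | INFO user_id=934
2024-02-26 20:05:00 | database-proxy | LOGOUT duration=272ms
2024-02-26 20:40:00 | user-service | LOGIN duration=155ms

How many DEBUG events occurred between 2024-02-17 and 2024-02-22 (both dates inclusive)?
6

To filter by date range:

1. Date range: 2024-02-17 through 2024-02-22, both dates inclusive
2. Filter for DEBUG events whose date falls in this range
3. Count matching events: 6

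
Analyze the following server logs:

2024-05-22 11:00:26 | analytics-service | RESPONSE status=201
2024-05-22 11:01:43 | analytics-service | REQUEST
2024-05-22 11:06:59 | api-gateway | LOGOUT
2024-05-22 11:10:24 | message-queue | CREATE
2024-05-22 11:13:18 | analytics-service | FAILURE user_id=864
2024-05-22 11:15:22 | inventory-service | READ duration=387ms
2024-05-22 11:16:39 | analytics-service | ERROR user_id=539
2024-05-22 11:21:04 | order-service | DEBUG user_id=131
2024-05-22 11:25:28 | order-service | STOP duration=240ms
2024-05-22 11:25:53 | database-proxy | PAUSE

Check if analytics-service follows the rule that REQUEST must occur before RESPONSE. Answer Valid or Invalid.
Invalid

To validate ordering:

1. Required order: REQUEST → RESPONSE
2. Rule: REQUEST must occur before RESPONSE
3. Check actual order of events for analytics-service
4. Result: Invalid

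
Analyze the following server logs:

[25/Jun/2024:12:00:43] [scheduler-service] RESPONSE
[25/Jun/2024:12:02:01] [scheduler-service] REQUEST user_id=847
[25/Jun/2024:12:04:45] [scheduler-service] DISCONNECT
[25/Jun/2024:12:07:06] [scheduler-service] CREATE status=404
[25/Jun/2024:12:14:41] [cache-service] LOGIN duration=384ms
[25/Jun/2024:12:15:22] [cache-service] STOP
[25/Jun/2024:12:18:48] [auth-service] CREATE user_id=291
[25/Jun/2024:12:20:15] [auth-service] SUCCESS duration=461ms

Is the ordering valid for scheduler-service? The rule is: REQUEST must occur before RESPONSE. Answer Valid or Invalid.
Invalid

To validate ordering:

1. Required order: REQUEST → RESPONSE
2. Rule: REQUEST must occur before RESPONSE
3. Check actual order of events for scheduler-service
4. Result: Invalid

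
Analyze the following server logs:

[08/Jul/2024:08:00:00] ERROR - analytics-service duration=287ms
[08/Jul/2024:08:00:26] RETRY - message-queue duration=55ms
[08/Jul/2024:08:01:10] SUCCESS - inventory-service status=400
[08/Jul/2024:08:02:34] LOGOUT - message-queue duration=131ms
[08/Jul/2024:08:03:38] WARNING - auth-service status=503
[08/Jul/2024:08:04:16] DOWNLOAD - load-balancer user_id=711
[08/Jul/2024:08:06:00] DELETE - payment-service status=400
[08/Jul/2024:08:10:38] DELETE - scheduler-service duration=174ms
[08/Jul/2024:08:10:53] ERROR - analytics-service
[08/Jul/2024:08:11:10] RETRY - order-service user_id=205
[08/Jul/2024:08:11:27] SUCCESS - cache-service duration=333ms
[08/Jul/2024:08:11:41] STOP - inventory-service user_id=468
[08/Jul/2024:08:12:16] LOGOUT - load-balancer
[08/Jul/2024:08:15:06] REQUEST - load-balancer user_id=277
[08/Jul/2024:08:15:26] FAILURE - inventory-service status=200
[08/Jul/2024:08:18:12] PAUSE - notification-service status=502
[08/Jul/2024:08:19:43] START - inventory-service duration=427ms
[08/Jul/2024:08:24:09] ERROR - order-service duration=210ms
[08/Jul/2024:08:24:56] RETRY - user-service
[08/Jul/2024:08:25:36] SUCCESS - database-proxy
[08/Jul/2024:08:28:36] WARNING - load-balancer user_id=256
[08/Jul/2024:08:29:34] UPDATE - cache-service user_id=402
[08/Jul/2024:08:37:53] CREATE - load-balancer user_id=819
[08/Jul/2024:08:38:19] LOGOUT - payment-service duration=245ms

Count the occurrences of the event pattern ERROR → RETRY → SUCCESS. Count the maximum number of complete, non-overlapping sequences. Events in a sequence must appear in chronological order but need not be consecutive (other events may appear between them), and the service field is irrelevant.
3

To count sequences:

1. Look for pattern: ERROR → RETRY → SUCCESS
2. Greedily scan the log in chronological order, matching each sequence element in turn (ignoring service)
3. Each time the full pattern completes, increment the count and restart matching from the next event
4. Complete non-overlapping sequences found: 3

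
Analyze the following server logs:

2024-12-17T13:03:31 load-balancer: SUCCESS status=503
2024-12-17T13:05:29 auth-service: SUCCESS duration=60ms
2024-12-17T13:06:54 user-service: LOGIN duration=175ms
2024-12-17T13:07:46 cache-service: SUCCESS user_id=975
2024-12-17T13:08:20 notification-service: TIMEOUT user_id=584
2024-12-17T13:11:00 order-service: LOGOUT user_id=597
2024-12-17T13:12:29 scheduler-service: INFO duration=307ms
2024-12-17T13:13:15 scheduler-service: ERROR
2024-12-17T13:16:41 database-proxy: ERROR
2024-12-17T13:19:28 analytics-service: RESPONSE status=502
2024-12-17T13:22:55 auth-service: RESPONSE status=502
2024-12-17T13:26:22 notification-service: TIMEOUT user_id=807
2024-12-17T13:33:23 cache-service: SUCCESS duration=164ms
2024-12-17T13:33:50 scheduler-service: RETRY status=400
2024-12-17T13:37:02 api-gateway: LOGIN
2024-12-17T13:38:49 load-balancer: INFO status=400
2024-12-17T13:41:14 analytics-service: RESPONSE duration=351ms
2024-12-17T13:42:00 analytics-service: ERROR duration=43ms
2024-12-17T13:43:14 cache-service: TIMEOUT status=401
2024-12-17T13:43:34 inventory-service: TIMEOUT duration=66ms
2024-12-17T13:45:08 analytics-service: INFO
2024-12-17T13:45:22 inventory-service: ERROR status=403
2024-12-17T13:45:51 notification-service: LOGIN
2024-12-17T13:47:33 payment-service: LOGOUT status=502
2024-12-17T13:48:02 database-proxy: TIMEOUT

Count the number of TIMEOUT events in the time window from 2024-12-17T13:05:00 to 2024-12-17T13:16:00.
1

To count events in the time window:

1. Window boundaries: 2024-12-17T13:05:00 to 2024-12-17T13:16:00
2. Filter for TIMEOUT events within this window
3. Count matching events: 1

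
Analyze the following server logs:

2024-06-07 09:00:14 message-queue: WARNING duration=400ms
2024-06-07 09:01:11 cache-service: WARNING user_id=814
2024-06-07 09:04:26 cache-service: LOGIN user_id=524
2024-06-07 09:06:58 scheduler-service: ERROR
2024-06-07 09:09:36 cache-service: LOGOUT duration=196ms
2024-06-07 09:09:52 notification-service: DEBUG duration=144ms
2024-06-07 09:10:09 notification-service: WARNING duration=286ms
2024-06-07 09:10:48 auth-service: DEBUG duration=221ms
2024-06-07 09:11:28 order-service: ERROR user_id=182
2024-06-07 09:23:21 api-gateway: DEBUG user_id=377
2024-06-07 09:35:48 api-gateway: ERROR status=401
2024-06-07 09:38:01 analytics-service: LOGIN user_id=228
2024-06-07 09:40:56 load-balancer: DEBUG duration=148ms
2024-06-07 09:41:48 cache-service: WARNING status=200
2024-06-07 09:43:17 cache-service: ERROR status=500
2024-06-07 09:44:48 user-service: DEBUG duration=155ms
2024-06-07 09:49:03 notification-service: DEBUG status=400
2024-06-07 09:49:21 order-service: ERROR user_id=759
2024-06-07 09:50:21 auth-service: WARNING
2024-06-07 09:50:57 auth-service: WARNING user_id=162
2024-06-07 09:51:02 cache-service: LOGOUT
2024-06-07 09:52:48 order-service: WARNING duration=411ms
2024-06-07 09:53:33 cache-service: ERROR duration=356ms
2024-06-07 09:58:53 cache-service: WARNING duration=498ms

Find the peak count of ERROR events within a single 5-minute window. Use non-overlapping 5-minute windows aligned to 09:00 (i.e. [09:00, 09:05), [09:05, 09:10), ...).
1

To find the burst window:

1. Divide the log period into non-overlapping 5-minute windows starting at 09:00
2. Count ERROR events in each window
3. Find the window with maximum count
4. Maximum events in a window: 1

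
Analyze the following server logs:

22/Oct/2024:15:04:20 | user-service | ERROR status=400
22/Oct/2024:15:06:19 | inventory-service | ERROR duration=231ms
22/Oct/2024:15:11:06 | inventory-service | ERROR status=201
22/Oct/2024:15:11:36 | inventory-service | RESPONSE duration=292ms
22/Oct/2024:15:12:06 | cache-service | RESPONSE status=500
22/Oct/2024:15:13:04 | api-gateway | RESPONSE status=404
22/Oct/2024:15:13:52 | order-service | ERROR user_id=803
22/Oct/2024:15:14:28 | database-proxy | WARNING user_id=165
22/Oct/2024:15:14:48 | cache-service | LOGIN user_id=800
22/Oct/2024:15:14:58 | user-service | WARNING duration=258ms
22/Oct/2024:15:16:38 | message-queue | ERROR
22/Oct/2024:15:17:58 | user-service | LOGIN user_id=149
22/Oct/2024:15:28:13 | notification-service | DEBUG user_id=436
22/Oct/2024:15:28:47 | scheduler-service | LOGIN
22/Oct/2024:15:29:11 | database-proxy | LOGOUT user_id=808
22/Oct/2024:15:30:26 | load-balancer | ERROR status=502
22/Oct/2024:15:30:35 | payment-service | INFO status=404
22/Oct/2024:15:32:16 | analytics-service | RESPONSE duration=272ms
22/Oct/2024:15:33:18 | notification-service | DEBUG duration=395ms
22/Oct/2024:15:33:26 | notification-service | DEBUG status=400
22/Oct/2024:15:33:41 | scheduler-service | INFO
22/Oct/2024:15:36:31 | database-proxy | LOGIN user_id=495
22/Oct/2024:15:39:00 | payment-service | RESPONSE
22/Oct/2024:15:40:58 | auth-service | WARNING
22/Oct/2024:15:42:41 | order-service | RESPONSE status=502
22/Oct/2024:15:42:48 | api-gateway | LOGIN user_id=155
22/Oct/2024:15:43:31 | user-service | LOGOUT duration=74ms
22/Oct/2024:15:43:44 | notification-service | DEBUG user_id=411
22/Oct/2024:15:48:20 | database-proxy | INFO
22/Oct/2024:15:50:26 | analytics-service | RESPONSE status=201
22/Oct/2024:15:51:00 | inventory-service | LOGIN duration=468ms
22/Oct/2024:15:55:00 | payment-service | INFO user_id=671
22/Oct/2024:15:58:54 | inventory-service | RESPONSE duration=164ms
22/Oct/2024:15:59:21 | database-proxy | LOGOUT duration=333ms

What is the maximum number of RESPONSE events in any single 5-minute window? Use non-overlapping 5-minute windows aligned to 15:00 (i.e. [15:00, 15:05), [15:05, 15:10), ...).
3

To find the burst window:

1. Divide the log period into non-overlapping 5-minute windows starting at 15:00
2. Count RESPONSE events in each window
3. Find the window with maximum count
4. Maximum events in a window: 3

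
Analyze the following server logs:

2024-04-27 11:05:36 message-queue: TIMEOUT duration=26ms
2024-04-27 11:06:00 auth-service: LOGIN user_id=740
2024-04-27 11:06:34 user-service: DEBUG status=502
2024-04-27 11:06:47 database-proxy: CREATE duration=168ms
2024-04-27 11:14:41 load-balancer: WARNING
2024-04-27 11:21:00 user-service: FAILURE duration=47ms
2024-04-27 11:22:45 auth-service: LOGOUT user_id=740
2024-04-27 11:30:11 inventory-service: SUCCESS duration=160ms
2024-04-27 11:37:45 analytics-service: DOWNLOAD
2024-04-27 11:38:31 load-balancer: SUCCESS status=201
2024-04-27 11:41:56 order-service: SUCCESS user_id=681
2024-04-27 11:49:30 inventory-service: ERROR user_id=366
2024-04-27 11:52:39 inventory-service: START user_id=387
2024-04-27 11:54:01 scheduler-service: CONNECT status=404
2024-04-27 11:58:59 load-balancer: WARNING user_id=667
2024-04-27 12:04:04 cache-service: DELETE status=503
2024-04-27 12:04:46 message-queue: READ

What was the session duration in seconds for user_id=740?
1005

To calculate session duration:

1. Find LOGIN event for user_id=740: 2024-04-27 11:06:00
2. Find LOGOUT event for user_id=740: 2024-04-27 11:22:45
3. Session duration: 2024-04-27 11:22:45 - 2024-04-27 11:06:00 = 1005 seconds (16 minutes)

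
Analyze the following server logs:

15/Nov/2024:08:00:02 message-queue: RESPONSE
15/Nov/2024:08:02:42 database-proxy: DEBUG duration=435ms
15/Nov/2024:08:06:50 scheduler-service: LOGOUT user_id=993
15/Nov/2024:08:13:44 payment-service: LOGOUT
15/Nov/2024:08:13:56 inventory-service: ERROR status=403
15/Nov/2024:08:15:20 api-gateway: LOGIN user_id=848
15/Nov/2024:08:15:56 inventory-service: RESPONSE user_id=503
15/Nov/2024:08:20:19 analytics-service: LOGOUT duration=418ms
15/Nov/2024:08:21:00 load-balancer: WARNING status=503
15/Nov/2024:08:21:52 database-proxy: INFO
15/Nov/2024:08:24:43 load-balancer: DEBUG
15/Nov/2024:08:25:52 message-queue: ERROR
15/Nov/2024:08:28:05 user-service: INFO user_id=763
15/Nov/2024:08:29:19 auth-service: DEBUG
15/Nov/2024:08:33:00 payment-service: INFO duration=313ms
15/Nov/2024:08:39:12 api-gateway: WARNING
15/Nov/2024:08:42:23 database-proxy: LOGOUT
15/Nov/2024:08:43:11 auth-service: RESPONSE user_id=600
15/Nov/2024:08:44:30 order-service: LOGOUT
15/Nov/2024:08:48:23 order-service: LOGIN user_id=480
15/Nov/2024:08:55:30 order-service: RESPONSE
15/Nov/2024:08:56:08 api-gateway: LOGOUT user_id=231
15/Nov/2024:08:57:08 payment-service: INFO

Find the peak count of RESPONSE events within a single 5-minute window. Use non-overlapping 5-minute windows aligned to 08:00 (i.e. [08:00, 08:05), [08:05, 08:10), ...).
1

To find the burst window:

1. Divide the log period into non-overlapping 5-minute windows starting at 08:00
2. Count RESPONSE events in each window
3. Find the window with maximum count
4. Maximum events in a window: 1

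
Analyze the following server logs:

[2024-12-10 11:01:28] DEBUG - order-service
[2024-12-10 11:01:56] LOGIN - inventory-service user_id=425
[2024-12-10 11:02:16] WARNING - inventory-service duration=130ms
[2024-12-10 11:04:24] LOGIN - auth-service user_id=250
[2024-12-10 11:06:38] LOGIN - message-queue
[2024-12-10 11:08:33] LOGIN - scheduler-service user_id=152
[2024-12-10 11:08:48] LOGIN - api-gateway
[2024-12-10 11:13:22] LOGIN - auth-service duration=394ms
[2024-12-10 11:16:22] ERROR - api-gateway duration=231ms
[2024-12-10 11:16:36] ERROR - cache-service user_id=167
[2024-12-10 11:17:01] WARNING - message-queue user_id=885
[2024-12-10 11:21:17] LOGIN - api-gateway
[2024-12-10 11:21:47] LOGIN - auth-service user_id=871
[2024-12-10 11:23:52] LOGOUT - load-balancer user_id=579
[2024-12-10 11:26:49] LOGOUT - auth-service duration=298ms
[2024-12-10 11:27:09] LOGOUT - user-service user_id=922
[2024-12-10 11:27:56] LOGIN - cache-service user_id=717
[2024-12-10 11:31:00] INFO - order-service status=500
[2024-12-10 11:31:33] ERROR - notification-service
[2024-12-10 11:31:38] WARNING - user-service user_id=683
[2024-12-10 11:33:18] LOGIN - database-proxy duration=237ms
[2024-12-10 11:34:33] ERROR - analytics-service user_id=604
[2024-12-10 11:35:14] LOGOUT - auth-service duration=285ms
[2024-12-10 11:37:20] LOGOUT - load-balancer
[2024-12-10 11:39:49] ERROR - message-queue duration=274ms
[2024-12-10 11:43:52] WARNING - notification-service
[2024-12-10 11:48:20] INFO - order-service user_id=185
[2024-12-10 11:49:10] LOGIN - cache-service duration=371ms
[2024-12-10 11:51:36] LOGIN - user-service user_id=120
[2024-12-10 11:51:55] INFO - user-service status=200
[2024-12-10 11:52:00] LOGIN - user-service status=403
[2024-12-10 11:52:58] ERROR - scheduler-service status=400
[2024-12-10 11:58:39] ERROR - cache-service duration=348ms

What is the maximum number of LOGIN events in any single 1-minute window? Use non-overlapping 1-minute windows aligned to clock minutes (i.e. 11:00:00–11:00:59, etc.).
2

To find the burst window:

1. Divide the log period into non-overlapping 1-minute windows starting at 11:00
2. Count LOGIN events in each window
3. Find the window with maximum count
4. Maximum events in a window: 2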